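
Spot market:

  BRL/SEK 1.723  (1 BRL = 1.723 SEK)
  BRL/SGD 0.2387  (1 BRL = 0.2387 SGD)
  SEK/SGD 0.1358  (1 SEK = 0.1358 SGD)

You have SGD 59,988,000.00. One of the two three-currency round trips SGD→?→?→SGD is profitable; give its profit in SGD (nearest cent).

Profit: SGD 1,209,228.52

Profitable loop is SGD → SEK → BRL → SGD:
SGD 59,988,000.00 ÷ 0.1358 = SEK 441,737,849.78
SEK 441,737,849.78 ÷ 1.723 = BRL 256,377,161.80
BRL 256,377,161.80 × 0.2387 = SGD 61,197,228.52
Profit = SGD 61,197,228.52 − SGD 59,988,000.00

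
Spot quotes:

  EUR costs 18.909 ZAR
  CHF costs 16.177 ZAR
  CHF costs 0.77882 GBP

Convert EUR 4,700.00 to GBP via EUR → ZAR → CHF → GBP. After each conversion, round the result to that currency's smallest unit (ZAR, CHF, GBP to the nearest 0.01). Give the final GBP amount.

GBP 4,278.63

EUR 4,700.00 × 18.909 = ZAR 88,872.30
ZAR 88,872.30 ÷ 16.177 = CHF 5,493.74
CHF 5,493.74 × 0.77882 = GBP 4,278.63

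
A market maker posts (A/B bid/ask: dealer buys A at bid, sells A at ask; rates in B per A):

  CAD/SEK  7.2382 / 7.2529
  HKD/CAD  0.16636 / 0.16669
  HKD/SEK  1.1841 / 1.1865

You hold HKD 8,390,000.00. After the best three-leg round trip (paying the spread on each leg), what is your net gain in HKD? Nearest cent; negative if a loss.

Best loop HKD → CAD → SEK → HKD:
HKD 8,390,000.00 × 0.16636 (sell HKD at bid) = CAD 1,395,760.40
CAD 1,395,760.40 × 7.2382 (sell CAD at bid) = SEK 10,102,792.93
SEK 10,102,792.93 ÷ 1.1865 (buy HKD at ask) = HKD 8,514,785.44

Net profit: HKD 124,785.44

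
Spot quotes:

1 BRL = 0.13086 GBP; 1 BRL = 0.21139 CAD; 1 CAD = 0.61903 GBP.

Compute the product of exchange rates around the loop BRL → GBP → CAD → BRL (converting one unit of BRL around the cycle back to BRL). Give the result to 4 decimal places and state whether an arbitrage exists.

Around BRL → GBP → CAD → BRL: 1 × 0.13086 ÷ 0.61903 ÷ 0.21139 = 1.000025
Product ≈ 1 (deviation 0.002%, within rounding noise).

1.0000 (no arbitrage)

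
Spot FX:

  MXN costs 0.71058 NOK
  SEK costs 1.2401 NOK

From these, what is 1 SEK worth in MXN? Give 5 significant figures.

1 SEK × 1.2401 = 1.2401 NOK
1.2401 NOK ÷ 0.71058 = 1.74519 MXN

SEK/MXN = 1.7452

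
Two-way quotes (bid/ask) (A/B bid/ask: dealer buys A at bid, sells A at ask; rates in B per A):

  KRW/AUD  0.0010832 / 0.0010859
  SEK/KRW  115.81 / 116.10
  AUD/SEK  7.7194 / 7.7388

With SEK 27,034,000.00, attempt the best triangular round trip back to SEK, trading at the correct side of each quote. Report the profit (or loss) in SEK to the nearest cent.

Best loop SEK → AUD → KRW → SEK:
SEK 27,034,000.00 ÷ 7.7388 (buy AUD at ask) = AUD 3,493,306.46
AUD 3,493,306.46 ÷ 0.0010859 (buy KRW at ask) = KRW 3,216,968,833
KRW 3,216,968,833 ÷ 116.10 (buy SEK at ask) = SEK 27,708,603.21

Net profit: SEK 674,603.21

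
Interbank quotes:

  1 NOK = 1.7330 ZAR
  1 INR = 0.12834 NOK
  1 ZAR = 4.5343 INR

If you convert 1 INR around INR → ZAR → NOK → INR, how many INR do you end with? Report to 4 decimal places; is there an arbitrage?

0.9916 (arbitrage exists)

Around INR → ZAR → NOK → INR: 1 ÷ 4.5343 ÷ 1.7330 ÷ 0.12834 = 0.991583
Product < 1; profitable direction is INR → NOK → ZAR → INR.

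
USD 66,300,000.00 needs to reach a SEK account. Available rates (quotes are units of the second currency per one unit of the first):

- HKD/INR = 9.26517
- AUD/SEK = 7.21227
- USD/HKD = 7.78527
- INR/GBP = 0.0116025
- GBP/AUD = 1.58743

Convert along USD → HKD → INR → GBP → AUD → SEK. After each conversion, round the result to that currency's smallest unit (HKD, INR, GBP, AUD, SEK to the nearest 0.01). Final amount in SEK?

USD 66,300,000.00 × 7.78527 = HKD 516,163,401.00
HKD 516,163,401.00 × 9.26517 = INR 4,782,341,658.04
INR 4,782,341,658.04 × 0.0116025 = GBP 55,487,119.09
GBP 55,487,119.09 × 1.58743 = AUD 88,081,917.46
AUD 88,081,917.46 × 7.21227 = SEK 635,270,570.84

SEK 635,270,570.84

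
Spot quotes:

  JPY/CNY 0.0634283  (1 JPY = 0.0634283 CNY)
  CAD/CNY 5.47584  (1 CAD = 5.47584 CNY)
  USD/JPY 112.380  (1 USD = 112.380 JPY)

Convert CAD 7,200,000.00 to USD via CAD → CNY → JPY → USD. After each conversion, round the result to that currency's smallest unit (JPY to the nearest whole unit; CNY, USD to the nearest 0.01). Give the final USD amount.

CAD 7,200,000.00 × 5.47584 = CNY 39,426,048.00
CNY 39,426,048.00 ÷ 0.0634283 = JPY 621,584,498
JPY 621,584,498 ÷ 112.380 = USD 5,531,095.37

USD 5,531,095.37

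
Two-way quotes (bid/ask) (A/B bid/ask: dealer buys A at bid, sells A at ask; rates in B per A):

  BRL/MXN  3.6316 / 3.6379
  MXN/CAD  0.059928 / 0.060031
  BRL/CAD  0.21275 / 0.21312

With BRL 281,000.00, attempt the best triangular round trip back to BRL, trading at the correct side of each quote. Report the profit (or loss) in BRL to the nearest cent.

Best loop BRL → MXN → CAD → BRL:
BRL 281,000.00 × 3.6316 (sell BRL at bid) = MXN 1,020,479.60
MXN 1,020,479.60 × 0.059928 (sell MXN at bid) = CAD 61,155.30
CAD 61,155.30 ÷ 0.21312 (buy BRL at ask) = BRL 286,952.43

Net profit: BRL 5,952.43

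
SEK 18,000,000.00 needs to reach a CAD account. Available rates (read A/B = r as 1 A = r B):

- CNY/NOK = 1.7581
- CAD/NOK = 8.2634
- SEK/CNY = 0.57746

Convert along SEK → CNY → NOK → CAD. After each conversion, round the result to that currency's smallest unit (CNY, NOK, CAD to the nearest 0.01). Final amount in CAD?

SEK 18,000,000.00 × 0.57746 = CNY 10,394,280.00
CNY 10,394,280.00 × 1.7581 = NOK 18,274,183.67
NOK 18,274,183.67 ÷ 8.2634 = CAD 2,211,460.62

CAD 2,211,460.62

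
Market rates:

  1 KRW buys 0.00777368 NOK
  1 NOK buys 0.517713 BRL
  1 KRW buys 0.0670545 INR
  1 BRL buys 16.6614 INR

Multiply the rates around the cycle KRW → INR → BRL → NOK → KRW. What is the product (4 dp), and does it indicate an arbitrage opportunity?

Around KRW → INR → BRL → NOK → KRW: 1 × 0.0670545 ÷ 16.6614 ÷ 0.517713 ÷ 0.00777368 = 1.000002
Product ≈ 1 (deviation 0.000%, within rounding noise).

1.0000 (no arbitrage)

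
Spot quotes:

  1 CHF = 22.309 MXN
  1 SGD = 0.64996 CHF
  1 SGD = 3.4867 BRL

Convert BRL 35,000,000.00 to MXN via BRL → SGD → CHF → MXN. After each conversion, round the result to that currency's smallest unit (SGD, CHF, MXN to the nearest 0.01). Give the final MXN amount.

BRL 35,000,000.00 ÷ 3.4867 = SGD 10,038,144.95
SGD 10,038,144.95 × 0.64996 = CHF 6,524,392.69
CHF 6,524,392.69 × 22.309 = MXN 145,552,676.52

MXN 145,552,676.52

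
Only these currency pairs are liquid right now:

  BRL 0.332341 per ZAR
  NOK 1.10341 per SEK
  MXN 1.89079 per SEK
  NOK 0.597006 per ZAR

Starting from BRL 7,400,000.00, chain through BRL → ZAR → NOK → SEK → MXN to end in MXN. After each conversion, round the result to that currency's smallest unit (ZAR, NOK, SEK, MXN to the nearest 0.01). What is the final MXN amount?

BRL 7,400,000.00 ÷ 0.332341 = ZAR 22,266,286.74
ZAR 22,266,286.74 × 0.597006 = NOK 13,293,106.78
NOK 13,293,106.78 ÷ 1.10341 = SEK 12,047,295.91
SEK 12,047,295.91 × 1.89079 = MXN 22,778,906.63

MXN 22,778,906.63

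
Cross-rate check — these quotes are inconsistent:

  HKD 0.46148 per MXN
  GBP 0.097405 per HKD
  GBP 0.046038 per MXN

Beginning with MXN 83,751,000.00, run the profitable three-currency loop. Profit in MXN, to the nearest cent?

Profit: MXN 2,026,288.81

Profitable loop is MXN → GBP → HKD → MXN:
MXN 83,751,000.00 × 0.046038 = GBP 3,855,728.54
GBP 3,855,728.54 ÷ 0.097405 = HKD 39,584,503.24
HKD 39,584,503.24 ÷ 0.46148 = MXN 85,777,288.81
Profit = MXN 85,777,288.81 − MXN 83,751,000.00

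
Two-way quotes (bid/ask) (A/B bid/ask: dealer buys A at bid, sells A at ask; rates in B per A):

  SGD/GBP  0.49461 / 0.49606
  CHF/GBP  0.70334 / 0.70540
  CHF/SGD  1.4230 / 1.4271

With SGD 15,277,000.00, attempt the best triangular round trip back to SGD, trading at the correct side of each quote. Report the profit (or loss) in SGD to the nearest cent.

Net result: SGD -34,001.18 (no profitable arbitrage after spreads)

Best loop SGD → GBP → CHF → SGD:
SGD 15,277,000.00 × 0.49461 (sell SGD at bid) = GBP 7,556,156.97
GBP 7,556,156.97 ÷ 0.70540 (buy CHF at ask) = CHF 10,711,875.49
CHF 10,711,875.49 × 1.4230 (sell CHF at bid) = SGD 15,242,998.82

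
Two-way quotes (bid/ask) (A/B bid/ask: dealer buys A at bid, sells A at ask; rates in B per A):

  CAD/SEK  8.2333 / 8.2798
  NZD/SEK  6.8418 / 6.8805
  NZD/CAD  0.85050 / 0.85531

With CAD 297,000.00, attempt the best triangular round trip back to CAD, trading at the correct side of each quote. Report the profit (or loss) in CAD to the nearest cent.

Best loop CAD → SEK → NZD → CAD:
CAD 297,000.00 × 8.2333 (sell CAD at bid) = SEK 2,445,290.10
SEK 2,445,290.10 ÷ 6.8805 (buy NZD at ask) = NZD 355,394.24
NZD 355,394.24 × 0.85050 (sell NZD at bid) = CAD 302,262.81

Net profit: CAD 5,262.81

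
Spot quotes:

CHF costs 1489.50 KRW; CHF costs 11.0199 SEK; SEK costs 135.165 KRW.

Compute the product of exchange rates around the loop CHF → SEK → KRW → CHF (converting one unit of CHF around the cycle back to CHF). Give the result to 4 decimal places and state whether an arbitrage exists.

1.0000 (no arbitrage)

Around CHF → SEK → KRW → CHF: 1 × 11.0199 × 135.165 ÷ 1489.50 = 1.000003
Product ≈ 1 (deviation 0.000%, within rounding noise).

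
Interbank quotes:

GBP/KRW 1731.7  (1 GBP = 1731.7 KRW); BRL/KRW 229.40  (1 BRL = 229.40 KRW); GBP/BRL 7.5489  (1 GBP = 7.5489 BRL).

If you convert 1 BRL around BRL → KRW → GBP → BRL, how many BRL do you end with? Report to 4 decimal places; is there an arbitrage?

1.0000 (no arbitrage)

Around BRL → KRW → GBP → BRL: 1 × 229.40 ÷ 1731.7 × 7.5489 = 1.000010
Product ≈ 1 (deviation 0.001%, within rounding noise).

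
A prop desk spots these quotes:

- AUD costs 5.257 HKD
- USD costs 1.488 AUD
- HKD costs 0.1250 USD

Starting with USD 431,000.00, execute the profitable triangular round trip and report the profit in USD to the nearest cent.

Profitable loop is USD → HKD → AUD → USD:
USD 431,000.00 ÷ 0.1250 = HKD 3,448,000.00
HKD 3,448,000.00 ÷ 5.257 = AUD 655,887.39
AUD 655,887.39 ÷ 1.488 = USD 440,784.54
Profit = USD 440,784.54 − USD 431,000.00

Profit: USD 9,784.54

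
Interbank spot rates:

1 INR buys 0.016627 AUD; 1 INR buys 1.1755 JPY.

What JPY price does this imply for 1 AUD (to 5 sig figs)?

AUD/JPY = 70.698

1 AUD ÷ 0.016627 = 60.1431 INR
60.1431 INR × 1.1755 = 70.6983 JPY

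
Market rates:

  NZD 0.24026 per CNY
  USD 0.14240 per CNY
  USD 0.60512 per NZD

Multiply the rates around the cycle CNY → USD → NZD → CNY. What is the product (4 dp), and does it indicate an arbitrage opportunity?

0.9795 (arbitrage exists)

Around CNY → USD → NZD → CNY: 1 × 0.14240 ÷ 0.60512 ÷ 0.24026 = 0.979461
Product < 1; profitable direction is CNY → NZD → USD → CNY.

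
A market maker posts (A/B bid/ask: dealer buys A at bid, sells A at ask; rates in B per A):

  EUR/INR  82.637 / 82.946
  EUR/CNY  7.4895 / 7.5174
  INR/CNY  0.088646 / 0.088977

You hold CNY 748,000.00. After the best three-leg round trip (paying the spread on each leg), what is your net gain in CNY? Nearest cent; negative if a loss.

Best loop CNY → INR → EUR → CNY:
CNY 748,000.00 ÷ 0.088977 (buy INR at ask) = INR 8,406,666.89
INR 8,406,666.89 ÷ 82.946 (buy EUR at ask) = EUR 101,351.08
EUR 101,351.08 × 7.4895 (sell EUR at bid) = CNY 759,068.93

Net profit: CNY 11,068.93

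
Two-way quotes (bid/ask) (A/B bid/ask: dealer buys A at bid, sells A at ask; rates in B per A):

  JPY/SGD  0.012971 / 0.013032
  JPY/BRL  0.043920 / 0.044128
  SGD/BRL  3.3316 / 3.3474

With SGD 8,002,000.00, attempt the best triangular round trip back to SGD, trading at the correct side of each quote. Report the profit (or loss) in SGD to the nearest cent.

Best loop SGD → JPY → BRL → SGD:
SGD 8,002,000.00 ÷ 0.013032 (buy JPY at ask) = JPY 614,027,010
JPY 614,027,010 × 0.043920 (sell JPY at bid) = BRL 26,968,066.30
BRL 26,968,066.30 ÷ 3.3474 (buy SGD at ask) = SGD 8,056,421.79

Net profit: SGD 54,421.79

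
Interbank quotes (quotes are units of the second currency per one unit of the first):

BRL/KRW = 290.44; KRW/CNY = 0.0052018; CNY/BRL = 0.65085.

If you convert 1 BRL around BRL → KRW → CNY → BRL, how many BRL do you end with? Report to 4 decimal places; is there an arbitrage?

0.9833 (arbitrage exists)

Around BRL → KRW → CNY → BRL: 1 × 290.44 × 0.0052018 × 0.65085 = 0.983311
Product < 1; profitable direction is BRL → CNY → KRW → BRL.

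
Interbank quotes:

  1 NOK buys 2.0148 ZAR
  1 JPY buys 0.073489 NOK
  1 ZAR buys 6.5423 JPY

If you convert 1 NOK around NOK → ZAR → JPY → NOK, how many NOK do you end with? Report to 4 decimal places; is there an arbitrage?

Around NOK → ZAR → JPY → NOK: 1 × 2.0148 × 6.5423 × 0.073489 = 0.968690
Product < 1; profitable direction is NOK → JPY → ZAR → NOK.

0.9687 (arbitrage exists)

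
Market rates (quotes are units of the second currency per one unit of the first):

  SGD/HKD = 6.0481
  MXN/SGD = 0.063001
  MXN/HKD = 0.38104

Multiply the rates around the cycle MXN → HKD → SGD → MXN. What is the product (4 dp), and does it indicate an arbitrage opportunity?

Around MXN → HKD → SGD → MXN: 1 × 0.38104 ÷ 6.0481 ÷ 0.063001 = 1.000010
Product ≈ 1 (deviation 0.001%, within rounding noise).

1.0000 (no arbitrage)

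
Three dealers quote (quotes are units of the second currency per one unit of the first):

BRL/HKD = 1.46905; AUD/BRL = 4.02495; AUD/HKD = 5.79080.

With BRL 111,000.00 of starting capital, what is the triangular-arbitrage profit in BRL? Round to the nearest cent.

Profit: BRL 2,339.55

Profitable loop is BRL → HKD → AUD → BRL:
BRL 111,000.00 × 1.46905 = HKD 163,064.55
HKD 163,064.55 ÷ 5.79080 = AUD 28,159.24
AUD 28,159.24 × 4.02495 = BRL 113,339.55
Profit = BRL 113,339.55 − BRL 111,000.00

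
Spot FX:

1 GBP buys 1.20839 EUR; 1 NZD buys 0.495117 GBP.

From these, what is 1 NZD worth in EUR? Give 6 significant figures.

NZD/EUR = 0.598294

1 NZD × 0.495117 = 0.495117 GBP
0.495117 GBP × 1.20839 = 0.598294 EUR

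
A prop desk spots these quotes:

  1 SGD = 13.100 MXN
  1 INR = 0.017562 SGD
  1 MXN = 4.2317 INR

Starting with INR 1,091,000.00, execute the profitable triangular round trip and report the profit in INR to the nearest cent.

Profit: INR 29,636.11

Profitable loop is INR → MXN → SGD → INR:
INR 1,091,000.00 ÷ 4.2317 = MXN 257,816.01
MXN 257,816.01 ÷ 13.100 = SGD 19,680.61
SGD 19,680.61 ÷ 0.017562 = INR 1,120,636.11
Profit = INR 1,120,636.11 − INR 1,091,000.00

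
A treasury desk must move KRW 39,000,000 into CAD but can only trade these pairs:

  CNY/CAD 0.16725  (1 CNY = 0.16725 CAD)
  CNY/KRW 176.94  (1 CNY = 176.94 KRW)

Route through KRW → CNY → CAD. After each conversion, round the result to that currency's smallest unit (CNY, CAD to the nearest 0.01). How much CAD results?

KRW 39,000,000 ÷ 176.94 = CNY 220,413.70
CNY 220,413.70 × 0.16725 = CAD 36,864.19

CAD 36,864.19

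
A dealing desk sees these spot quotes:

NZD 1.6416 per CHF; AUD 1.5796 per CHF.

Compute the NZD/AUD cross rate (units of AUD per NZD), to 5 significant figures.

1 NZD ÷ 1.6416 = 0.609162 CHF
0.609162 CHF × 1.5796 = 0.962232 AUD

NZD/AUD = 0.96223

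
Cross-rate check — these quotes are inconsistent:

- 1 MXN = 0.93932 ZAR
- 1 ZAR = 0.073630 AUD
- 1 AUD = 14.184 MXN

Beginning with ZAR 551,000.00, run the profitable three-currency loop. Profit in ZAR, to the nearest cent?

Profit: ZAR 10,674.24

Profitable loop is ZAR → MXN → AUD → ZAR:
ZAR 551,000.00 ÷ 0.93932 = MXN 586,594.56
MXN 586,594.56 ÷ 14.184 = AUD 41,356.07
AUD 41,356.07 ÷ 0.073630 = ZAR 561,674.24
Profit = ZAR 561,674.24 − ZAR 551,000.00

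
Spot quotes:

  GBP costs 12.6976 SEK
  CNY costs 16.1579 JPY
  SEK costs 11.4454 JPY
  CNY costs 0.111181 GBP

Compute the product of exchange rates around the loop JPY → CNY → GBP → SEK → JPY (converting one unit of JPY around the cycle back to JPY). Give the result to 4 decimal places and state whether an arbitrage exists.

Around JPY → CNY → GBP → SEK → JPY: 1 ÷ 16.1579 × 0.111181 × 12.6976 × 11.4454 = 0.999996
Product ≈ 1 (deviation 0.000%, within rounding noise).

1.0000 (no arbitrage)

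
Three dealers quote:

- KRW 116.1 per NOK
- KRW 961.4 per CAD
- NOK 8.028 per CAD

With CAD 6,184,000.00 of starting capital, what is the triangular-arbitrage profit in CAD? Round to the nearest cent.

Profitable loop is CAD → KRW → NOK → CAD:
CAD 6,184,000.00 × 961.4 = KRW 5,945,297,600
KRW 5,945,297,600 ÷ 116.1 = NOK 51,208,420.33
NOK 51,208,420.33 ÷ 8.028 = CAD 6,378,727.00
Profit = CAD 6,378,727.00 − CAD 6,184,000.00

Profit: CAD 194,727.00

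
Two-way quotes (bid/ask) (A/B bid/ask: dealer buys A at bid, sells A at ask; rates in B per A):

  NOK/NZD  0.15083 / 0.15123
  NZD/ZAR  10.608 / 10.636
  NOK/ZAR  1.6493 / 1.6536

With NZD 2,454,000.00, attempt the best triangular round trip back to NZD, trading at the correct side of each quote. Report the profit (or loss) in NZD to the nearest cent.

Best loop NZD → NOK → ZAR → NZD:
NZD 2,454,000.00 ÷ 0.15123 (buy NOK at ask) = NOK 16,226,939.10
NOK 16,226,939.10 × 1.6493 (sell NOK at bid) = ZAR 26,763,090.66
ZAR 26,763,090.66 ÷ 10.636 (buy NZD at ask) = NZD 2,516,274.04

Net profit: NZD 62,274.04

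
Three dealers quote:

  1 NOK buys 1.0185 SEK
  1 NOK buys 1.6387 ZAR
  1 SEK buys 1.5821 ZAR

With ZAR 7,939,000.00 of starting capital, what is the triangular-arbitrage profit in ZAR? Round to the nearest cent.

Profit: ZAR 134,656.94

Profitable loop is ZAR → SEK → NOK → ZAR:
ZAR 7,939,000.00 ÷ 1.5821 = SEK 5,018,014.03
SEK 5,018,014.03 ÷ 1.0185 = NOK 4,926,866.99
NOK 4,926,866.99 × 1.6387 = ZAR 8,073,656.94
Profit = ZAR 8,073,656.94 − ZAR 7,939,000.00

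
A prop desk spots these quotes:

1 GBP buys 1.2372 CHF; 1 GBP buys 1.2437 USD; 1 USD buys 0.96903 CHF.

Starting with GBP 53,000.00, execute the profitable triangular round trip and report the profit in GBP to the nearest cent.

Profitable loop is GBP → CHF → USD → GBP:
GBP 53,000.00 × 1.2372 = CHF 65,571.60
CHF 65,571.60 ÷ 0.96903 = USD 67,667.25
USD 67,667.25 ÷ 1.2437 = GBP 54,408.02
Profit = GBP 54,408.02 − GBP 53,000.00

Profit: GBP 1,408.02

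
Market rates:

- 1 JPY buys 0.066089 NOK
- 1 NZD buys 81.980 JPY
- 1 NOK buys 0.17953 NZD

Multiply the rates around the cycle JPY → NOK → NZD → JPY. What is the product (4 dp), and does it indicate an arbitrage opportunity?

Around JPY → NOK → NZD → JPY: 1 × 0.066089 × 0.17953 × 81.980 = 0.972689
Product < 1; profitable direction is JPY → NZD → NOK → JPY.

0.9727 (arbitrage exists)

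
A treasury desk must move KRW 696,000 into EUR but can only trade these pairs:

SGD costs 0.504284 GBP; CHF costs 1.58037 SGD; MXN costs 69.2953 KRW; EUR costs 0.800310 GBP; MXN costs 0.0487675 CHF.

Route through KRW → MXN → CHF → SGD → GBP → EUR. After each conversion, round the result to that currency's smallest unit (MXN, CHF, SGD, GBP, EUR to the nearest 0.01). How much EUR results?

KRW 696,000 ÷ 69.2953 = MXN 10,043.97
MXN 10,043.97 × 0.0487675 = CHF 489.82
CHF 489.82 × 1.58037 = SGD 774.10
SGD 774.10 × 0.504284 = GBP 390.37
GBP 390.37 ÷ 0.800310 = EUR 487.77

EUR 487.77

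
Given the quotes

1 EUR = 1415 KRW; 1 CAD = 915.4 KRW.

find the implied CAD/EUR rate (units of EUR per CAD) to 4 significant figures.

CAD/EUR = 0.6469

1 CAD × 915.4 = 915.4 KRW
915.4 KRW ÷ 1415 = 0.646926 EUR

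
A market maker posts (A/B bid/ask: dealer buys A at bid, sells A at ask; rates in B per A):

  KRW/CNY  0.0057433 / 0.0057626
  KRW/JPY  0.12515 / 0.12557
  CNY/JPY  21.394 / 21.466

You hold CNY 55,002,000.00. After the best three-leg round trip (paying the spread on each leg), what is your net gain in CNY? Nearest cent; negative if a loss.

Best loop CNY → KRW → JPY → CNY:
CNY 55,002,000.00 ÷ 0.0057626 (buy KRW at ask) = KRW 9,544,649,984
KRW 9,544,649,984 × 0.12515 (sell KRW at bid) = JPY 1,194,512,946
JPY 1,194,512,946 ÷ 21.466 (buy CNY at ask) = CNY 55,646,741.15

Net profit: CNY 644,741.15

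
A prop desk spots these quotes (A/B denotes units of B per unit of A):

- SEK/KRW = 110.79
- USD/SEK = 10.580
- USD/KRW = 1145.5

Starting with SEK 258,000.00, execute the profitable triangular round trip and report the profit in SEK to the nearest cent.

Profit: SEK 6,004.20

Profitable loop is SEK → KRW → USD → SEK:
SEK 258,000.00 × 110.79 = KRW 28,583,820
KRW 28,583,820 ÷ 1145.5 = USD 24,953.14
USD 24,953.14 × 10.580 = SEK 264,004.20
Profit = SEK 264,004.20 − SEK 258,000.00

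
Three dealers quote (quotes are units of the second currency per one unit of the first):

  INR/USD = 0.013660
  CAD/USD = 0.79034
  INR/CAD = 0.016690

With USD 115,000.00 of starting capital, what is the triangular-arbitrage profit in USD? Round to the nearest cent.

Profit: USD 4,090.81

Profitable loop is USD → CAD → INR → USD:
USD 115,000.00 ÷ 0.79034 = CAD 145,507.00
CAD 145,507.00 ÷ 0.016690 = INR 8,718,214.32
INR 8,718,214.32 × 0.013660 = USD 119,090.81
Profit = USD 119,090.81 − USD 115,000.00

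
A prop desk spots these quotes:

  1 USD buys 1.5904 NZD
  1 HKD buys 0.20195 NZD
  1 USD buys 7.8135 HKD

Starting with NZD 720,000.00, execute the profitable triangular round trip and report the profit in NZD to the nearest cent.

Profitable loop is NZD → HKD → USD → NZD:
NZD 720,000.00 ÷ 0.20195 = HKD 3,565,238.92
HKD 3,565,238.92 ÷ 7.8135 = USD 456,292.18
USD 456,292.18 × 1.5904 = NZD 725,687.08
Profit = NZD 725,687.08 − NZD 720,000.00

Profit: NZD 5,687.08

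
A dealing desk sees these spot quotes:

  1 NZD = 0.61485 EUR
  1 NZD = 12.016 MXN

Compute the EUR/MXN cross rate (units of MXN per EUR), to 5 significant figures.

EUR/MXN = 19.543

1 EUR ÷ 0.61485 = 1.62641 NZD
1.62641 NZD × 12.016 = 19.543 MXN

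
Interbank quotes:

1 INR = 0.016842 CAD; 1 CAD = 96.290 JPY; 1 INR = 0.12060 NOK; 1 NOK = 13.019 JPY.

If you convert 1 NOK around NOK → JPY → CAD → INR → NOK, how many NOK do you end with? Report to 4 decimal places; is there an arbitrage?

0.9682 (arbitrage exists)

Around NOK → JPY → CAD → INR → NOK: 1 × 13.019 ÷ 96.290 ÷ 0.016842 × 0.12060 = 0.968167
Product < 1; profitable direction is NOK → INR → CAD → JPY → NOK.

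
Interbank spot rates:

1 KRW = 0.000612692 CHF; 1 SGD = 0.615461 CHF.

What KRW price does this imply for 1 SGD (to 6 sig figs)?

SGD/KRW = 1004.52

1 SGD × 0.615461 = 0.615461 CHF
0.615461 CHF ÷ 0.000612692 = 1004.52 KRW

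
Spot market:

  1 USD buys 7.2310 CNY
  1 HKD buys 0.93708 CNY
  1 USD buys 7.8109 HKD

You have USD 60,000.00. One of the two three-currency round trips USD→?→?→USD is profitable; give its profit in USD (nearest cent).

Profit: USD 733.83

Profitable loop is USD → HKD → CNY → USD:
USD 60,000.00 × 7.8109 = HKD 468,654.00
HKD 468,654.00 × 0.93708 = CNY 439,166.29
CNY 439,166.29 ÷ 7.2310 = USD 60,733.83
Profit = USD 60,733.83 − USD 60,000.00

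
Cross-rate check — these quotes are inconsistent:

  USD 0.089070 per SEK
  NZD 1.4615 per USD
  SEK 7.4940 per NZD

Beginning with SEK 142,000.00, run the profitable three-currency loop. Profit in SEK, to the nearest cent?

Profitable loop is SEK → NZD → USD → SEK:
SEK 142,000.00 ÷ 7.4940 = NZD 18,948.49
NZD 18,948.49 ÷ 1.4615 = USD 12,965.10
USD 12,965.10 ÷ 0.089070 = SEK 145,560.78
Profit = SEK 145,560.78 − SEK 142,000.00

Profit: SEK 3,560.78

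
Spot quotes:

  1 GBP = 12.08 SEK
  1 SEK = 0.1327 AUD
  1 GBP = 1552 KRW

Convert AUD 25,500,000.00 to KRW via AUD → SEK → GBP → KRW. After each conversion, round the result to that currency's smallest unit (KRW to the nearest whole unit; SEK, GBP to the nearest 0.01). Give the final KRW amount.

KRW 24,688,462,256

AUD 25,500,000.00 ÷ 0.1327 = SEK 192,162,773.17
SEK 192,162,773.17 ÷ 12.08 = GBP 15,907,514.34
GBP 15,907,514.34 × 1552 = KRW 24,688,462,256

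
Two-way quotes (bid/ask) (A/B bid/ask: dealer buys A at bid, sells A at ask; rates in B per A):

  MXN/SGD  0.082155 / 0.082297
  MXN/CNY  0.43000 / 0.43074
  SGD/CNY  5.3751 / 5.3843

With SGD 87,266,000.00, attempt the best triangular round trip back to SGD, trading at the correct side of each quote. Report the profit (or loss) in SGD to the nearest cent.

Net profit: SGD 2,198,433.12

Best loop SGD → CNY → MXN → SGD:
SGD 87,266,000.00 × 5.3751 (sell SGD at bid) = CNY 469,063,476.60
CNY 469,063,476.60 ÷ 0.43074 (buy MXN at ask) = MXN 1,088,971,250.87
MXN 1,088,971,250.87 × 0.082155 (sell MXN at bid) = SGD 89,464,433.12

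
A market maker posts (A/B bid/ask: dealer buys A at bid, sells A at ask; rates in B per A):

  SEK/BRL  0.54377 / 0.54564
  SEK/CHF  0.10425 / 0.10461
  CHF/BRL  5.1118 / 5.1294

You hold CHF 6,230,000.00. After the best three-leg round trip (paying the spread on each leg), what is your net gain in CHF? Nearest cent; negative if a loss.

Best loop CHF → SEK → BRL → CHF:
CHF 6,230,000.00 ÷ 0.10461 (buy SEK at ask) = SEK 59,554,535.90
SEK 59,554,535.90 × 0.54377 (sell SEK at bid) = BRL 32,383,969.98
BRL 32,383,969.98 ÷ 5.1294 (buy CHF at ask) = CHF 6,313,403.12

Net profit: CHF 83,403.12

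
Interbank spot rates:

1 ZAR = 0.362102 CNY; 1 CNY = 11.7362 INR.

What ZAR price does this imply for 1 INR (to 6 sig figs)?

INR/ZAR = 0.235311

1 INR ÷ 11.7362 = 0.0852065 CNY
0.0852065 CNY ÷ 0.362102 = 0.235311 ZAR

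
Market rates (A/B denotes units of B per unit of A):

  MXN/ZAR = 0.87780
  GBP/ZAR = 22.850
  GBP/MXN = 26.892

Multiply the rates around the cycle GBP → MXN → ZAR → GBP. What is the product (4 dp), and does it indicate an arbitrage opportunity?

1.0331 (arbitrage exists)

Around GBP → MXN → ZAR → GBP: 1 × 26.892 × 0.87780 ÷ 22.850 = 1.033076
Product > 1; profitable direction is GBP → MXN → ZAR → GBP.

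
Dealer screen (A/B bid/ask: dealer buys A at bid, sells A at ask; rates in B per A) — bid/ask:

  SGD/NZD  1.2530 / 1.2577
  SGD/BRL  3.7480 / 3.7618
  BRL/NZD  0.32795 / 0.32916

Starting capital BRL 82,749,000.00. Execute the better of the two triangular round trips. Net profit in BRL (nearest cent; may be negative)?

Best loop BRL → SGD → NZD → BRL:
BRL 82,749,000.00 ÷ 3.7618 (buy SGD at ask) = SGD 21,997,182.20
SGD 21,997,182.20 × 1.2530 (sell SGD at bid) = NZD 27,562,469.30
NZD 27,562,469.30 ÷ 0.32916 (buy BRL at ask) = BRL 83,735,779.85

Net profit: BRL 986,779.85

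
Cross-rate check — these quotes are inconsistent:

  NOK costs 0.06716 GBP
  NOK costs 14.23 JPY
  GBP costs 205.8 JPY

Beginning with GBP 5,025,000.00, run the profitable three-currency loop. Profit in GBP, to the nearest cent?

Profitable loop is GBP → NOK → JPY → GBP:
GBP 5,025,000.00 ÷ 0.06716 = NOK 74,821,322.22
NOK 74,821,322.22 × 14.23 = JPY 1,064,707,415
JPY 1,064,707,415 ÷ 205.8 = GBP 5,173,505.42
Profit = GBP 5,173,505.42 − GBP 5,025,000.00

Profit: GBP 148,505.42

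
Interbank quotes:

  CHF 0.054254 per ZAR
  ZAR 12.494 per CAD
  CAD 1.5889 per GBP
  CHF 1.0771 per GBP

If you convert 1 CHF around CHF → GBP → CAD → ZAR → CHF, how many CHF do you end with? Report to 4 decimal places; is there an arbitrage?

0.9999 (no arbitrage)

Around CHF → GBP → CAD → ZAR → CHF: 1 ÷ 1.0771 × 1.5889 × 12.494 × 0.054254 = 0.999940
Product ≈ 1 (deviation 0.006%, within rounding noise).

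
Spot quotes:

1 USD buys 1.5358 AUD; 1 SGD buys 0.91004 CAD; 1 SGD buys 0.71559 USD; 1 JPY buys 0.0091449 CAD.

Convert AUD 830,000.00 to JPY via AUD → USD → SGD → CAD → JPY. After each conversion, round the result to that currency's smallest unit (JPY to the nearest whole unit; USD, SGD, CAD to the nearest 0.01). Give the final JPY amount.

AUD 830,000.00 ÷ 1.5358 = USD 540,434.95
USD 540,434.95 ÷ 0.71559 = SGD 755,229.88
SGD 755,229.88 × 0.91004 = CAD 687,289.40
CAD 687,289.40 ÷ 0.0091449 = JPY 75,155,486

JPY 75,155,486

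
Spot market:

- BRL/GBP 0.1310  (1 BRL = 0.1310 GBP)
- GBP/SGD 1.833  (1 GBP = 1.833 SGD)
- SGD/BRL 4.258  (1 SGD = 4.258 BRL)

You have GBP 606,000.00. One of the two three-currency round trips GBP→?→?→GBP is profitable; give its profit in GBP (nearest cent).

Profitable loop is GBP → SGD → BRL → GBP:
GBP 606,000.00 × 1.833 = SGD 1,110,798.00
SGD 1,110,798.00 × 4.258 = BRL 4,729,777.88
BRL 4,729,777.88 × 0.1310 = GBP 619,600.90
Profit = GBP 619,600.90 − GBP 606,000.00

Profit: GBP 13,600.90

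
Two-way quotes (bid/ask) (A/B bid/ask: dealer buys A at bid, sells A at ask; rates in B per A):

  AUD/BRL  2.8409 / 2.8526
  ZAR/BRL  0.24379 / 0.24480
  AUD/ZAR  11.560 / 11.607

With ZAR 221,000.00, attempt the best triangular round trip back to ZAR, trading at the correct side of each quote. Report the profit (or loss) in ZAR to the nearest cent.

Best loop ZAR → AUD → BRL → ZAR:
ZAR 221,000.00 ÷ 11.607 (buy AUD at ask) = AUD 19,040.23
AUD 19,040.23 × 2.8409 (sell AUD at bid) = BRL 54,091.40
BRL 54,091.40 ÷ 0.24480 (buy ZAR at ask) = ZAR 220,961.61

Net result: ZAR -38.39 (no profitable arbitrage after spreads)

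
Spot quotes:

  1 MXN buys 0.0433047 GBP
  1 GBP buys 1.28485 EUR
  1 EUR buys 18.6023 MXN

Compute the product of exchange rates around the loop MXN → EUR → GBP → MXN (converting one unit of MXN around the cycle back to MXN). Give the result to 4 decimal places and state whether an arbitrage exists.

Around MXN → EUR → GBP → MXN: 1 ÷ 18.6023 ÷ 1.28485 ÷ 0.0433047 = 0.966153
Product < 1; profitable direction is MXN → GBP → EUR → MXN.

0.9662 (arbitrage exists)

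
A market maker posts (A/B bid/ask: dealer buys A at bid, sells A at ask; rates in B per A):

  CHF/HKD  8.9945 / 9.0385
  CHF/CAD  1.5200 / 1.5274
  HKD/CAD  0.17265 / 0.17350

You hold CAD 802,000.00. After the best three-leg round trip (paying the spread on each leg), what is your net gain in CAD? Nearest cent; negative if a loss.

Best loop CAD → CHF → HKD → CAD:
CAD 802,000.00 ÷ 1.5274 (buy CHF at ask) = CHF 525,075.29
CHF 525,075.29 × 8.9945 (sell CHF at bid) = HKD 4,722,789.71
HKD 4,722,789.71 × 0.17265 (sell HKD at bid) = CAD 815,389.64

Net profit: CAD 13,389.64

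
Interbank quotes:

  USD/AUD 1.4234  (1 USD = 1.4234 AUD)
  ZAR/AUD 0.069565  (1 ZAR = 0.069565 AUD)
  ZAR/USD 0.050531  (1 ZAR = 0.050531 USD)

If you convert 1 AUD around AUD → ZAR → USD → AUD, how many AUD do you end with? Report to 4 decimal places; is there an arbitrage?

1.0339 (arbitrage exists)

Around AUD → ZAR → USD → AUD: 1 ÷ 0.069565 × 0.050531 × 1.4234 = 1.033937
Product > 1; profitable direction is AUD → ZAR → USD → AUD.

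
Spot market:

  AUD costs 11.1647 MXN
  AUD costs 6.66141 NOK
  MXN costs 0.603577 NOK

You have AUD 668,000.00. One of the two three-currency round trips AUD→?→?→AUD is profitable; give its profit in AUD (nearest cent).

Profit: AUD 7,756.20

Profitable loop is AUD → MXN → NOK → AUD:
AUD 668,000.00 × 11.1647 = MXN 7,458,019.60
MXN 7,458,019.60 × 0.603577 = NOK 4,501,489.10
NOK 4,501,489.10 ÷ 6.66141 = AUD 675,756.20
Profit = AUD 675,756.20 − AUD 668,000.00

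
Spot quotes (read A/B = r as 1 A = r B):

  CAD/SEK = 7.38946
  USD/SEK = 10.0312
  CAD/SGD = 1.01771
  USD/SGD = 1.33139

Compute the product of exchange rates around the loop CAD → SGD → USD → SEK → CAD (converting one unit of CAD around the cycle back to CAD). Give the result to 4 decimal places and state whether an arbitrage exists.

Around CAD → SGD → USD → SEK → CAD: 1 × 1.01771 ÷ 1.33139 × 10.0312 ÷ 7.38946 = 1.037669
Product > 1; profitable direction is CAD → SGD → USD → SEK → CAD.

1.0377 (arbitrage exists)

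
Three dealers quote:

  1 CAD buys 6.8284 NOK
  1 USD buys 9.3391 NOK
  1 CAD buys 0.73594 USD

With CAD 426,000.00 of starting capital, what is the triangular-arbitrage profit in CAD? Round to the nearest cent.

Profitable loop is CAD → USD → NOK → CAD:
CAD 426,000.00 × 0.73594 = USD 313,510.44
USD 313,510.44 × 9.3391 = NOK 2,927,905.35
NOK 2,927,905.35 ÷ 6.8284 = CAD 428,783.51
Profit = CAD 428,783.51 − CAD 426,000.00

Profit: CAD 2,783.51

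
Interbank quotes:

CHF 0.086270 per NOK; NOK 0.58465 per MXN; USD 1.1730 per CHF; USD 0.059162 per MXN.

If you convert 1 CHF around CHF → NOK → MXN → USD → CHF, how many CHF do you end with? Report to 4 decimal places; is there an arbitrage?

1.0000 (no arbitrage)

Around CHF → NOK → MXN → USD → CHF: 1 ÷ 0.086270 ÷ 0.58465 × 0.059162 ÷ 1.1730 = 0.999975
Product ≈ 1 (deviation 0.003%, within rounding noise).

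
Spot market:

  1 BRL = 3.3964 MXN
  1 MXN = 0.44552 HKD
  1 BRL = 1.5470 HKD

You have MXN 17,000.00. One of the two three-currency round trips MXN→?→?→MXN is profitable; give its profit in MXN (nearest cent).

Profitable loop is MXN → BRL → HKD → MXN:
MXN 17,000.00 ÷ 3.3964 = BRL 5,005.30
BRL 5,005.30 × 1.5470 = HKD 7,743.20
HKD 7,743.20 ÷ 0.44552 = MXN 17,380.14
Profit = MXN 17,380.14 − MXN 17,000.00

Profit: MXN 380.14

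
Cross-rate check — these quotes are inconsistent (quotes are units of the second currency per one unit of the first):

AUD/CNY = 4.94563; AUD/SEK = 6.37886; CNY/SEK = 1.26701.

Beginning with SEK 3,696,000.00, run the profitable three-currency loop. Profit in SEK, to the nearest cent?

Profitable loop is SEK → CNY → AUD → SEK:
SEK 3,696,000.00 ÷ 1.26701 = CNY 2,917,104.05
CNY 2,917,104.05 ÷ 4.94563 = AUD 589,834.67
AUD 589,834.67 × 6.37886 = SEK 3,762,472.79
Profit = SEK 3,762,472.79 − SEK 3,696,000.00

Profit: SEK 66,472.79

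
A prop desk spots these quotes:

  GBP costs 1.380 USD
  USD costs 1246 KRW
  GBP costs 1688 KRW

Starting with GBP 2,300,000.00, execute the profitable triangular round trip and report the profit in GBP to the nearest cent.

Profit: GBP 42,893.36

Profitable loop is GBP → USD → KRW → GBP:
GBP 2,300,000.00 × 1.380 = USD 3,174,000.00
USD 3,174,000.00 × 1246 = KRW 3,954,804,000
KRW 3,954,804,000 ÷ 1688 = GBP 2,342,893.36
Profit = GBP 2,342,893.36 − GBP 2,300,000.00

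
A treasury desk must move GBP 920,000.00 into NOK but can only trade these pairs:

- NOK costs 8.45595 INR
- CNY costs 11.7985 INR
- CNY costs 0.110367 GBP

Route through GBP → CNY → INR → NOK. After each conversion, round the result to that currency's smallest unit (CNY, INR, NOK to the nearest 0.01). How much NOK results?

NOK 11,630,890.85

GBP 920,000.00 ÷ 0.110367 = CNY 8,335,825.02
CNY 8,335,825.02 × 11.7985 = INR 98,350,231.50
INR 98,350,231.50 ÷ 8.45595 = NOK 11,630,890.85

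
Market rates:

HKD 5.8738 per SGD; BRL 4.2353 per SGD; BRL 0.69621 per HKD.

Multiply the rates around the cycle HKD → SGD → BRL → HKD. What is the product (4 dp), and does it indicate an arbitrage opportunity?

1.0357 (arbitrage exists)

Around HKD → SGD → BRL → HKD: 1 ÷ 5.8738 × 4.2353 ÷ 0.69621 = 1.035678
Product > 1; profitable direction is HKD → SGD → BRL → HKD.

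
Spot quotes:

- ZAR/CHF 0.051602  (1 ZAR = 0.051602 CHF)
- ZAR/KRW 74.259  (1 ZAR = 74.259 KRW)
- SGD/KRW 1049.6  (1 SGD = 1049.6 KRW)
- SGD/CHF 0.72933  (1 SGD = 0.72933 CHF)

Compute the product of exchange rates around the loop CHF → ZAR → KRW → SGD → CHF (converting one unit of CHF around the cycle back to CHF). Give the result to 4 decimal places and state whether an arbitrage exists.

1.0000 (no arbitrage)

Around CHF → ZAR → KRW → SGD → CHF: 1 ÷ 0.051602 × 74.259 ÷ 1049.6 × 0.72933 = 0.999960
Product ≈ 1 (deviation 0.004%, within rounding noise).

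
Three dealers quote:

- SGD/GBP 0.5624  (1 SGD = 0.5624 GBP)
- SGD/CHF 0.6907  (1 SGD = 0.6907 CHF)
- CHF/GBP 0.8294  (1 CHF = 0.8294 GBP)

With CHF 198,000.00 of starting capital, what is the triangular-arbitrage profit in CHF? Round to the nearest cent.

Profitable loop is CHF → GBP → SGD → CHF:
CHF 198,000.00 × 0.8294 = GBP 164,221.20
GBP 164,221.20 ÷ 0.5624 = SGD 292,000.71
SGD 292,000.71 × 0.6907 = CHF 201,684.89
Profit = CHF 201,684.89 − CHF 198,000.00

Profit: CHF 3,684.89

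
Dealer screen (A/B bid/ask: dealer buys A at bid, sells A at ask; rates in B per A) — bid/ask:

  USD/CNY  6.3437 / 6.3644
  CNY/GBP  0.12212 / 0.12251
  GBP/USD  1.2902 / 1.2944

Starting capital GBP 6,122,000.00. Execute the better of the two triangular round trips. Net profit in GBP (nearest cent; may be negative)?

Net result: GBP -3,009.27 (no profitable arbitrage after spreads)

Best loop GBP → USD → CNY → GBP:
GBP 6,122,000.00 × 1.2902 (sell GBP at bid) = USD 7,898,604.40
USD 7,898,604.40 × 6.3437 (sell USD at bid) = CNY 50,106,376.73
CNY 50,106,376.73 × 0.12212 (sell CNY at bid) = GBP 6,118,990.73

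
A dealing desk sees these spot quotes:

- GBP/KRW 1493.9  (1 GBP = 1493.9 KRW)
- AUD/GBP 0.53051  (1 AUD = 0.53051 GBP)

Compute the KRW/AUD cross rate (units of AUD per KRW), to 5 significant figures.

KRW/AUD = 0.0012618

1 KRW ÷ 1493.9 = 0.000669389 GBP
0.000669389 GBP ÷ 0.53051 = 0.00126178 AUD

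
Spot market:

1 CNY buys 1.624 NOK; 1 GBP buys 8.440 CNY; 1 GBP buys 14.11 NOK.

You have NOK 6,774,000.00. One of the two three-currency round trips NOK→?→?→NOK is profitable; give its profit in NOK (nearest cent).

Profit: NOK 199,386.47

Profitable loop is NOK → CNY → GBP → NOK:
NOK 6,774,000.00 ÷ 1.624 = CNY 4,171,182.27
CNY 4,171,182.27 ÷ 8.440 = GBP 494,215.91
GBP 494,215.91 × 14.11 = NOK 6,973,386.47
Profit = NOK 6,973,386.47 − NOK 6,774,000.00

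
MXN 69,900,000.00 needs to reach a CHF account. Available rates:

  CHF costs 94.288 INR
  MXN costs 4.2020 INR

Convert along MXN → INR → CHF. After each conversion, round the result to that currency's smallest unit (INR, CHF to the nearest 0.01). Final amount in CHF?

MXN 69,900,000.00 × 4.2020 = INR 293,719,800.00
INR 293,719,800.00 ÷ 94.288 = CHF 3,115,134.48

CHF 3,115,134.48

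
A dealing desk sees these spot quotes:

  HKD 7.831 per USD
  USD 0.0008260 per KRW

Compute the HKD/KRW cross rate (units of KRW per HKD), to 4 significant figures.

1 HKD ÷ 7.831 = 0.127698 USD
0.127698 USD ÷ 0.0008260 = 154.598 KRW

HKD/KRW = 154.6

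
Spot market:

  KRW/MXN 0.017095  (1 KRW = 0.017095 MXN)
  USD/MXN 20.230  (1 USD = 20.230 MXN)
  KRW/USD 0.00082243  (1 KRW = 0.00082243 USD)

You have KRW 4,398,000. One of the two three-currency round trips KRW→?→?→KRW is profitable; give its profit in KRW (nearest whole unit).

Profit: KRW 120,866

Profitable loop is KRW → MXN → USD → KRW:
KRW 4,398,000 × 0.017095 = MXN 75,183.81
MXN 75,183.81 ÷ 20.230 = USD 3,716.45
USD 3,716.45 ÷ 0.00082243 = KRW 4,518,866
Profit = KRW 4,518,866 − KRW 4,398,000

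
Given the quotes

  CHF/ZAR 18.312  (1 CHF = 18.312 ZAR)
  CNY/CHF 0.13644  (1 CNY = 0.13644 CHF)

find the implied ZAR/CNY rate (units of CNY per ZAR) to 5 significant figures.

ZAR/CNY = 0.40024

1 ZAR ÷ 18.312 = 0.054609 CHF
0.054609 CHF ÷ 0.13644 = 0.400242 CNY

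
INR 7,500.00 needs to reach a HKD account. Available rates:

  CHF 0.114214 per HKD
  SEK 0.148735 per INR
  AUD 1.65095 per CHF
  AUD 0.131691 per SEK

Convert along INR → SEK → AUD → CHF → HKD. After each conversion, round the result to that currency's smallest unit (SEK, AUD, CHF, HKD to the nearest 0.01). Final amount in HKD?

INR 7,500.00 × 0.148735 = SEK 1,115.51
SEK 1,115.51 × 0.131691 = AUD 146.90
AUD 146.90 ÷ 1.65095 = CHF 88.98
CHF 88.98 ÷ 0.114214 = HKD 779.06

HKD 779.06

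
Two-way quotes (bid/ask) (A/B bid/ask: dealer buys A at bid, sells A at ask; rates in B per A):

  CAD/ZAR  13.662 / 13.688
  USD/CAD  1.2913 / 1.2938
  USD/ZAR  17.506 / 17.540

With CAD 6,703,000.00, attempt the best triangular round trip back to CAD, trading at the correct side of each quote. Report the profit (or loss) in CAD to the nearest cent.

Best loop CAD → ZAR → USD → CAD:
CAD 6,703,000.00 × 13.662 (sell CAD at bid) = ZAR 91,576,386.00
ZAR 91,576,386.00 ÷ 17.540 (buy USD at ask) = USD 5,221,002.62
USD 5,221,002.62 × 1.2913 (sell USD at bid) = CAD 6,741,880.69

Net profit: CAD 38,880.69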